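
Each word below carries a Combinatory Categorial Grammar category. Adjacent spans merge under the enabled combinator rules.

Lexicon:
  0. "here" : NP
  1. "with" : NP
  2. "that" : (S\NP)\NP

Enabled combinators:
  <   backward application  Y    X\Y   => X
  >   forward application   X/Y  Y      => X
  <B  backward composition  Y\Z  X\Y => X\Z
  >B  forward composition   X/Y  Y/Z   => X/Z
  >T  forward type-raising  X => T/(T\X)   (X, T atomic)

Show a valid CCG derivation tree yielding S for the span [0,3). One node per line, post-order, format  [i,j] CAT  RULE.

[0,3] S   <
  [0,1] "here" : NP
  [1,3] S\NP   <
    [1,2] "with" : NP
    [2,3] "that" : (S\NP)\NP

[0,1] NP  lex  "here"
[1,2] NP  lex  "with"
[2,3] (S\NP)\NP  lex  "that"
[1,3] S\NP  <  k=2
[0,3] S  <  k=1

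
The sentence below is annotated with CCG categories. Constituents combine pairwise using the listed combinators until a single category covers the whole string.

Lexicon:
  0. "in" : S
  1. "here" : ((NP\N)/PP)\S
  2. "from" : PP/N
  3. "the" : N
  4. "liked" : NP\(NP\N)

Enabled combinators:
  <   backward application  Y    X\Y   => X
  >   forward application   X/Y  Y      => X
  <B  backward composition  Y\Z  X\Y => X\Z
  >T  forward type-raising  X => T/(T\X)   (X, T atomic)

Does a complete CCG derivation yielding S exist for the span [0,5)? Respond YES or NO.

S ((NP\N)/PP)\S PP/N N NP\(NP\N)
CKY chart[0,5] = {N/(N\NP), NP, NP/(NP\NP), PP/(PP\NP), S/(S\NP)}; S ∉ chart

NO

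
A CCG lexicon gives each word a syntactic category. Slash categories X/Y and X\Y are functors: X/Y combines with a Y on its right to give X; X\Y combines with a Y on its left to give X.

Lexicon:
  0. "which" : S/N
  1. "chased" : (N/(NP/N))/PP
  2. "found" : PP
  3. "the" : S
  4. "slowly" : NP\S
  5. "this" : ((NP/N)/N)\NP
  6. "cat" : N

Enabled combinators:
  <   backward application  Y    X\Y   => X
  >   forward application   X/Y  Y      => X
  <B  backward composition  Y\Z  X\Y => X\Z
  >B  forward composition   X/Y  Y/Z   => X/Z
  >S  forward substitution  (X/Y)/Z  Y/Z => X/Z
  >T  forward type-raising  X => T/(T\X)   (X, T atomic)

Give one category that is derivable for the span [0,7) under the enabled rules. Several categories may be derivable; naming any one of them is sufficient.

[0,7] S   >
  [0,1] "which" : S/N
  [1,7] N   >
    [1,3] N/(NP/N)   >
      [1,2] "chased" : (N/(NP/N))/PP
      [2,3] "found" : PP
    [3,7] NP/N   >
      [3,6] (NP/N)/N   <
        [3,5] NP   <
          [3,4] "the" : S
          [4,5] "slowly" : NP\S
        [5,6] "this" : ((NP/N)/N)\NP
      [6,7] "cat" : N

S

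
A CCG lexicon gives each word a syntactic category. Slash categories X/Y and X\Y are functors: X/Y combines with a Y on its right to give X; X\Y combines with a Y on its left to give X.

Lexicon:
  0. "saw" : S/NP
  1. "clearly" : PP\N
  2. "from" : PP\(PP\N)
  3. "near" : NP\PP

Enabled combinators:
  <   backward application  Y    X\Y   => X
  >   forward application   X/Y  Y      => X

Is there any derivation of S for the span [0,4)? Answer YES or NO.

YES

[0,4] S   >
  [0,1] "saw" : S/NP
  [1,4] NP   <
    [1,3] PP   <
      [1,2] "clearly" : PP\N
      [2,3] "from" : PP\(PP\N)
    [3,4] "near" : NP\PP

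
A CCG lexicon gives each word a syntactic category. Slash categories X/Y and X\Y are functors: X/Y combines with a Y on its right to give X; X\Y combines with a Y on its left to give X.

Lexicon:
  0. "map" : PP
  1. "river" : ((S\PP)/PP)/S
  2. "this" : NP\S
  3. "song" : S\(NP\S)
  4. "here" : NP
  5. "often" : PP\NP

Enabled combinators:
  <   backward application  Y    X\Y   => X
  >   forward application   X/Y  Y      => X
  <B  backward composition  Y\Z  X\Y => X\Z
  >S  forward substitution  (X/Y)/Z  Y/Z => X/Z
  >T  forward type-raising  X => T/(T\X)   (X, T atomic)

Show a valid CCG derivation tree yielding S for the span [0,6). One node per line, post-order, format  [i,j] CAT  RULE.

[0,1] PP  lex  "map"
[1,2] ((S\PP)/PP)/S  lex  "river"
[2,3] NP\S  lex  "this"
[3,4] S\(NP\S)  lex  "song"
[2,4] S  <  k=3
[1,4] (S\PP)/PP  >  k=2
[4,5] NP  lex  "here"
[5,6] PP\NP  lex  "often"
[4,6] PP  <  k=5
[1,6] S\PP  >  k=4
[0,6] S  <  k=1

[0,6] S   <
  [0,1] "map" : PP
  [1,6] S\PP   >
    [1,4] (S\PP)/PP   >
      [1,2] "river" : ((S\PP)/PP)/S
      [2,4] S   <
        [2,3] "this" : NP\S
        [3,4] "song" : S\(NP\S)
    [4,6] PP   <
      [4,5] "here" : NP
      [5,6] "often" : PP\NP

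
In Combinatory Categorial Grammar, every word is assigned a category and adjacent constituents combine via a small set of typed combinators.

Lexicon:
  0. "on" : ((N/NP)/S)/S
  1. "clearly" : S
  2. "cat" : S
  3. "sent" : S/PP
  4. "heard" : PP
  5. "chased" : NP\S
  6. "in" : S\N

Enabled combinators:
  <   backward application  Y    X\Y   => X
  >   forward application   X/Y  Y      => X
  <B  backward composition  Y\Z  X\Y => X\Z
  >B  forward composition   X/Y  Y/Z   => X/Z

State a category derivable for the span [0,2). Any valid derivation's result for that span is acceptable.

(N/NP)/S

[0,7] S   <
  [0,6] N   >
    [0,3] N/NP   >
      [0,2] (N/NP)/S   >
        [0,1] "on" : ((N/NP)/S)/S
        [1,2] "clearly" : S
      [2,3] "cat" : S
    [3,6] NP   <
      [3,5] S   >
        [3,4] "sent" : S/PP
        [4,5] "heard" : PP
      [5,6] "chased" : NP\S
  [6,7] "in" : S\N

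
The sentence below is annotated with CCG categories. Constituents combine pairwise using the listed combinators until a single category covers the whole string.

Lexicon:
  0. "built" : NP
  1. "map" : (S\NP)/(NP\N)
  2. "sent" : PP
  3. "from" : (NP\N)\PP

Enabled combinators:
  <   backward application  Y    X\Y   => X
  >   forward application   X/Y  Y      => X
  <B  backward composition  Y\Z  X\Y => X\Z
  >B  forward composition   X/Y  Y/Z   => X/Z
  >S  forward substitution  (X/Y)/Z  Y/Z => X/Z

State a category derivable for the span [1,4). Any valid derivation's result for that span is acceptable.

S\NP

[0,4] S   <
  [0,1] "built" : NP
  [1,4] S\NP   >
    [1,2] "map" : (S\NP)/(NP\N)
    [2,4] NP\N   <
      [2,3] "sent" : PP
      [3,4] "from" : (NP\N)\PP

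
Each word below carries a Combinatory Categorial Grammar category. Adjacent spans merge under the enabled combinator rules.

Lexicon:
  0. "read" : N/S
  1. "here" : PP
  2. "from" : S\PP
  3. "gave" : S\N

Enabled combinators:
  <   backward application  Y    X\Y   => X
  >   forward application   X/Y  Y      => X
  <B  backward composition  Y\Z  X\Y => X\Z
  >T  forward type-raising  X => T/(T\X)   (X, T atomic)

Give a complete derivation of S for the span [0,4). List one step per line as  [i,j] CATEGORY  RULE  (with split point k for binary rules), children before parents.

[0,4] S   <
  [0,3] N   >
    [0,1] "read" : N/S
    [1,3] S   <
      [1,2] "here" : PP
      [2,3] "from" : S\PP
  [3,4] "gave" : S\N

[0,1] N/S  lex  "read"
[1,2] PP  lex  "here"
[2,3] S\PP  lex  "from"
[1,3] S  <  k=2
[0,3] N  >  k=1
[3,4] S\N  lex  "gave"
[0,4] S  <  k=3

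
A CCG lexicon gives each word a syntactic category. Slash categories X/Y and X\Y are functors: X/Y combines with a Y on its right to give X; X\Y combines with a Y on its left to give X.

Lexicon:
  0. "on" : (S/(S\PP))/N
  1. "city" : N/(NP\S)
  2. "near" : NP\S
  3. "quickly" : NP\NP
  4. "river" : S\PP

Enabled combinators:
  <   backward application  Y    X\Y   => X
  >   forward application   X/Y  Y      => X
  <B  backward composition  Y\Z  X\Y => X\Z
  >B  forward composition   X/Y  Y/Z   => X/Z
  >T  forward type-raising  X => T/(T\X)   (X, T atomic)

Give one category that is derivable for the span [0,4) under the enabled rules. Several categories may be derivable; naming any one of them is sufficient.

[0,5] S   >
  [0,4] S/(S\PP)   >
    [0,1] "on" : (S/(S\PP))/N
    [1,4] N   >
      [1,2] "city" : N/(NP\S)
      [2,4] NP\S   <B
        [2,3] "near" : NP\S
        [3,4] "quickly" : NP\NP
  [4,5] "river" : S\PP

S/(S\PP)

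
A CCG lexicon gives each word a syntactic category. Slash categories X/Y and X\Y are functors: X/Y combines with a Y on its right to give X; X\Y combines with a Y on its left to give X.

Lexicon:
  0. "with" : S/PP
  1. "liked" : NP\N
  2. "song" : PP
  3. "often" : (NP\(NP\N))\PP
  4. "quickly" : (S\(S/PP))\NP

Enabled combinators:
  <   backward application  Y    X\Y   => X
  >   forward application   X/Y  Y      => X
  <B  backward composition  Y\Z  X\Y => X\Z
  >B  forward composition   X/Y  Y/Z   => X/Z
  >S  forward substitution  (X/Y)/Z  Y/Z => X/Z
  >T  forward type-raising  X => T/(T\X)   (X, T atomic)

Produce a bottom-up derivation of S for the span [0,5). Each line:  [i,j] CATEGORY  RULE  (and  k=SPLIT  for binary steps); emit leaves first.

[0,5] S   <
  [0,1] "with" : S/PP
  [1,5] S\(S/PP)   <
    [1,4] NP   <
      [1,2] "liked" : NP\N
      [2,4] NP\(NP\N)   <
        [2,3] "song" : PP
        [3,4] "often" : (NP\(NP\N))\PP
    [4,5] "quickly" : (S\(S/PP))\NP

[0,1] S/PP  lex  "with"
[1,2] NP\N  lex  "liked"
[2,3] PP  lex  "song"
[3,4] (NP\(NP\N))\PP  lex  "often"
[2,4] NP\(NP\N)  <  k=3
[1,4] NP  <  k=2
[4,5] (S\(S/PP))\NP  lex  "quickly"
[1,5] S\(S/PP)  <  k=4
[0,5] S  <  k=1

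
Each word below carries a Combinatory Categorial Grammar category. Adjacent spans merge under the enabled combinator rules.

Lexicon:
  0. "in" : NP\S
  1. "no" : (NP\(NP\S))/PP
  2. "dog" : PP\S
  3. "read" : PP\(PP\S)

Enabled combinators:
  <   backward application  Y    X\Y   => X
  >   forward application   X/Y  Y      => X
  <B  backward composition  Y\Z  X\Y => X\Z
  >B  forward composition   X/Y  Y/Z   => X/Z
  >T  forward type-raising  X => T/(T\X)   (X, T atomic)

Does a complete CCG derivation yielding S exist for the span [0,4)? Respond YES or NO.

NP\S (NP\(NP\S))/PP PP\S PP\(PP\S)
CKY chart[0,4] = {N/(N\NP), NP, NP/(NP\NP), PP/(PP\NP), S/(S\NP)}; S ∉ chart

NO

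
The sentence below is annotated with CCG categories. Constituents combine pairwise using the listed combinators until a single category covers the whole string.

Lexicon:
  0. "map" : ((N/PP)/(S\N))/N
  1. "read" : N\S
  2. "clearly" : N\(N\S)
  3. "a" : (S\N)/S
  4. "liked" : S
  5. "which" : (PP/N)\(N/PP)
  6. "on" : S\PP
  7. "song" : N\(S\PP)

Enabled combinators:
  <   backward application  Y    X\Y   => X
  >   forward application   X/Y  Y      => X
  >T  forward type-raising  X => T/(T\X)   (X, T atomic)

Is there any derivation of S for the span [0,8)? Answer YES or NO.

NO

((N/PP)/(S\N))/N N\S N\(N\S) (S\N)/S S (PP/N)\(N/PP) S\PP N\(S\PP)
CKY chart[0,8] = {N/(N\PP), NP/(NP\PP), PP, PP/(PP\PP), S/(S\PP)}; S ∉ chart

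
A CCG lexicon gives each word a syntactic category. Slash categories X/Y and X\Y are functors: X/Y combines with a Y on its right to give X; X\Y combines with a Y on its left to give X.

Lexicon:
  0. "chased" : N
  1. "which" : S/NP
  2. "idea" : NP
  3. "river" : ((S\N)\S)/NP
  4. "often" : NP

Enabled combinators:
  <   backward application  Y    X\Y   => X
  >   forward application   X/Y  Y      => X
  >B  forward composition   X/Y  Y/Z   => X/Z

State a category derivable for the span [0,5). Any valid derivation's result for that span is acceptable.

[0,5] S   <
  [0,1] "chased" : N
  [1,5] S\N   <
    [1,3] S   >
      [1,2] "which" : S/NP
      [2,3] "idea" : NP
    [3,5] (S\N)\S   >
      [3,4] "river" : ((S\N)\S)/NP
      [4,5] "often" : NP

S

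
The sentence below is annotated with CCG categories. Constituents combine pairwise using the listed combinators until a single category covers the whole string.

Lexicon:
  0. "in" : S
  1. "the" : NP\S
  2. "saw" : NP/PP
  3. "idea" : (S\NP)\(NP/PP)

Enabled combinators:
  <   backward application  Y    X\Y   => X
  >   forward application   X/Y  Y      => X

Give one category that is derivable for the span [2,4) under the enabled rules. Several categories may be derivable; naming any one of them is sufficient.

[0,4] S   <
  [0,2] NP   <
    [0,1] "in" : S
    [1,2] "the" : NP\S
  [2,4] S\NP   <
    [2,3] "saw" : NP/PP
    [3,4] "idea" : (S\NP)\(NP/PP)

S\NP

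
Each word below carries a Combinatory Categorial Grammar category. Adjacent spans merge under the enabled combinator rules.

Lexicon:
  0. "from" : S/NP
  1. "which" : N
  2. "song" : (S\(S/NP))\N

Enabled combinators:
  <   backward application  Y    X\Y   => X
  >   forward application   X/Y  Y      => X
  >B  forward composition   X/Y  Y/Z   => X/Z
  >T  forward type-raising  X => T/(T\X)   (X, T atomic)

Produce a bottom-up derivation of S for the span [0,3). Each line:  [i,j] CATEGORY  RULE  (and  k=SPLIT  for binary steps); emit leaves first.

[0,3] S   <
  [0,1] "from" : S/NP
  [1,3] S\(S/NP)   <
    [1,2] "which" : N
    [2,3] "song" : (S\(S/NP))\N

[0,1] S/NP  lex  "from"
[1,2] N  lex  "which"
[2,3] (S\(S/NP))\N  lex  "song"
[1,3] S\(S/NP)  <  k=2
[0,3] S  <  k=1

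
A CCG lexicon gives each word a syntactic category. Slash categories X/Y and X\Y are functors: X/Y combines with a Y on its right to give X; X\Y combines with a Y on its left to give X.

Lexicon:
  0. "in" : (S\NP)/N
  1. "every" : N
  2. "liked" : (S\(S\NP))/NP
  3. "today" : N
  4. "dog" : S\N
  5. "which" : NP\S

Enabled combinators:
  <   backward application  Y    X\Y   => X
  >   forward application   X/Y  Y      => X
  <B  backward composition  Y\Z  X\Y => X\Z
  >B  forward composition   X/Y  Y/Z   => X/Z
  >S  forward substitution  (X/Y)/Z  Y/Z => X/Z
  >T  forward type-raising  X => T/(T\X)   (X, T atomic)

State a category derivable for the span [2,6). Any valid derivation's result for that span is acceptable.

S\(S\NP)

[0,6] S   <
  [0,2] S\NP   >
    [0,1] "in" : (S\NP)/N
    [1,2] "every" : N
  [2,6] S\(S\NP)   >
    [2,3] "liked" : (S\(S\NP))/NP
    [3,6] NP   >
      [3,4] NP/(NP\N)   >T
        [3,4] "today" : N
      [4,6] NP\N   <B
        [4,5] "dog" : S\N
        [5,6] "which" : NP\S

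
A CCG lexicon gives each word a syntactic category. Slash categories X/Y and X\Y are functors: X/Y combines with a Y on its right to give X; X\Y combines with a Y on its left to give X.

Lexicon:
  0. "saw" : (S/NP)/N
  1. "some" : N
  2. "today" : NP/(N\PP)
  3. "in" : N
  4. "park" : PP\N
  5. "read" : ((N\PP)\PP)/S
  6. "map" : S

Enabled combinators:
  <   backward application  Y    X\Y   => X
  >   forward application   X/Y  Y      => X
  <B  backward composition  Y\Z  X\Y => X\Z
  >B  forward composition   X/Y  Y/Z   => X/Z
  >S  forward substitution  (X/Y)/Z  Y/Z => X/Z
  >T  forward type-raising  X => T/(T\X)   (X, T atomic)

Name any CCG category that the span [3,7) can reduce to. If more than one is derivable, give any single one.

N\PP

[0,7] S   >
  [0,2] S/NP   >
    [0,1] "saw" : (S/NP)/N
    [1,2] "some" : N
  [2,7] NP   >
    [2,3] "today" : NP/(N\PP)
    [3,7] N\PP   <
      [3,5] PP   >
        [3,4] PP/(PP\N)   >T
          [3,4] "in" : N
        [4,5] "park" : PP\N
      [5,7] (N\PP)\PP   >
        [5,6] "read" : ((N\PP)\PP)/S
        [6,7] "map" : S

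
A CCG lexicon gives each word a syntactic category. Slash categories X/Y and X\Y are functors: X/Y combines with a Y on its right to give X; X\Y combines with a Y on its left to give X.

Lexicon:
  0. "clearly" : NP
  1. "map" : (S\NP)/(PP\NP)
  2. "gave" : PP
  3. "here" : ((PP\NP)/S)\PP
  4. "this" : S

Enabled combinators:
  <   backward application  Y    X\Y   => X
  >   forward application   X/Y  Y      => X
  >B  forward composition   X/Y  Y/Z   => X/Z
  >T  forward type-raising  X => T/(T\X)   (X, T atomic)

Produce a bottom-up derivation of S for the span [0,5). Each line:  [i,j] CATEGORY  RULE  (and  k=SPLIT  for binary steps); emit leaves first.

[0,5] S   >
  [0,1] S/(S\NP)   >T
    [0,1] "clearly" : NP
  [1,5] S\NP   >
    [1,2] "map" : (S\NP)/(PP\NP)
    [2,5] PP\NP   >
      [2,4] (PP\NP)/S   <
        [2,3] "gave" : PP
        [3,4] "here" : ((PP\NP)/S)\PP
      [4,5] "this" : S

[0,1] NP  lex  "clearly"
[0,1] S/(S\NP)  >T
[1,2] (S\NP)/(PP\NP)  lex  "map"
[2,3] PP  lex  "gave"
[3,4] ((PP\NP)/S)\PP  lex  "here"
[2,4] (PP\NP)/S  <  k=3
[4,5] S  lex  "this"
[2,5] PP\NP  >  k=4
[1,5] S\NP  >  k=2
[0,5] S  >  k=1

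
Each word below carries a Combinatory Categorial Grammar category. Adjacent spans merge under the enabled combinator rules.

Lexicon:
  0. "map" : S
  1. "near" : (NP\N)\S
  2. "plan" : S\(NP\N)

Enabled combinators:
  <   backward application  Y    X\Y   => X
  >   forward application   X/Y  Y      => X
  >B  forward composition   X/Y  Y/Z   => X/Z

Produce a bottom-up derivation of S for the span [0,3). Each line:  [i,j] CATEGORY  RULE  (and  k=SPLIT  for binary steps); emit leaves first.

[0,1] S  lex  "map"
[1,2] (NP\N)\S  lex  "near"
[0,2] NP\N  <  k=1
[2,3] S\(NP\N)  lex  "plan"
[0,3] S  <  k=2

[0,3] S   <
  [0,2] NP\N   <
    [0,1] "map" : S
    [1,2] "near" : (NP\N)\S
  [2,3] "plan" : S\(NP\N)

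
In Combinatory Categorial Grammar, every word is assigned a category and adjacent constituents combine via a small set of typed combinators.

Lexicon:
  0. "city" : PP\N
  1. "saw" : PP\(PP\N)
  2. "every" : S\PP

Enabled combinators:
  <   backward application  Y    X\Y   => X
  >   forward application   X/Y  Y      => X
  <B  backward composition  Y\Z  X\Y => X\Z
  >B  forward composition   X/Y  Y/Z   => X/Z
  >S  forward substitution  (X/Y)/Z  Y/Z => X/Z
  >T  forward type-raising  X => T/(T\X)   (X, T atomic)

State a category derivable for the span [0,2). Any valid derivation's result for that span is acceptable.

PP

[0,3] S   <
  [0,2] PP   <
    [0,1] "city" : PP\N
    [1,2] "saw" : PP\(PP\N)
  [2,3] "every" : S\PP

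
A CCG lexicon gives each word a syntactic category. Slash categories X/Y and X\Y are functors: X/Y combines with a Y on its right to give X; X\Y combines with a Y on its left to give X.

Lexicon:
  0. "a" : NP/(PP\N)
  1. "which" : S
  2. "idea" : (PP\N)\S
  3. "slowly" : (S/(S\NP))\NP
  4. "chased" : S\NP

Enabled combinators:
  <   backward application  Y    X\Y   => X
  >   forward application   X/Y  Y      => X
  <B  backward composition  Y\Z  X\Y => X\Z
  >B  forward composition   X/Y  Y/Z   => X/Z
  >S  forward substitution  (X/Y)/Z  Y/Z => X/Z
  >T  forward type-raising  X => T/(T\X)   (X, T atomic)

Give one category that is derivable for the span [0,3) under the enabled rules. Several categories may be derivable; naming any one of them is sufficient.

NP

[0,5] S   >
  [0,4] S/(S\NP)   <
    [0,3] NP   >
      [0,1] "a" : NP/(PP\N)
      [1,3] PP\N   <
        [1,2] "which" : S
        [2,3] "idea" : (PP\N)\S
    [3,4] "slowly" : (S/(S\NP))\NP
  [4,5] "chased" : S\NP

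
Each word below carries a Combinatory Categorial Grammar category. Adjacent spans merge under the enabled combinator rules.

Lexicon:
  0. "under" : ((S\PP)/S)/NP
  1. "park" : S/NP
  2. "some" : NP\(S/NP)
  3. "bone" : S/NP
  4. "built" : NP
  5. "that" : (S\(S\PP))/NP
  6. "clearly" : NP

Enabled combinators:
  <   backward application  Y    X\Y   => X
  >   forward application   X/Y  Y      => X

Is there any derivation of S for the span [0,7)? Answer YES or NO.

[0,7] S   <
  [0,5] S\PP   >
    [0,3] (S\PP)/S   >
      [0,1] "under" : ((S\PP)/S)/NP
      [1,3] NP   <
        [1,2] "park" : S/NP
        [2,3] "some" : NP\(S/NP)
    [3,5] S   >
      [3,4] "bone" : S/NP
      [4,5] "built" : NP
  [5,7] S\(S\PP)   >
    [5,6] "that" : (S\(S\PP))/NP
    [6,7] "clearly" : NP

YES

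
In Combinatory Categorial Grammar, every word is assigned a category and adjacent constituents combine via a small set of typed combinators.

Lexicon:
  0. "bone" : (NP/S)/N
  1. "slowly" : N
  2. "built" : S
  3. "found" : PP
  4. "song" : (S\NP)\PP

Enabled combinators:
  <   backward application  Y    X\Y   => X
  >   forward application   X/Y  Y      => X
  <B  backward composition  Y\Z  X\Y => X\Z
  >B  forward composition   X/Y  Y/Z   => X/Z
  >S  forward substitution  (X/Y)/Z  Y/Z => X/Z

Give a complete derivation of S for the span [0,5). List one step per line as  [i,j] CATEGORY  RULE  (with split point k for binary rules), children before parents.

[0,5] S   <
  [0,3] NP   >
    [0,2] NP/S   >
      [0,1] "bone" : (NP/S)/N
      [1,2] "slowly" : N
    [2,3] "built" : S
  [3,5] S\NP   <
    [3,4] "found" : PP
    [4,5] "song" : (S\NP)\PP

[0,1] (NP/S)/N  lex  "bone"
[1,2] N  lex  "slowly"
[0,2] NP/S  >  k=1
[2,3] S  lex  "built"
[0,3] NP  >  k=2
[3,4] PP  lex  "found"
[4,5] (S\NP)\PP  lex  "song"
[3,5] S\NP  <  k=4
[0,5] S  <  k=3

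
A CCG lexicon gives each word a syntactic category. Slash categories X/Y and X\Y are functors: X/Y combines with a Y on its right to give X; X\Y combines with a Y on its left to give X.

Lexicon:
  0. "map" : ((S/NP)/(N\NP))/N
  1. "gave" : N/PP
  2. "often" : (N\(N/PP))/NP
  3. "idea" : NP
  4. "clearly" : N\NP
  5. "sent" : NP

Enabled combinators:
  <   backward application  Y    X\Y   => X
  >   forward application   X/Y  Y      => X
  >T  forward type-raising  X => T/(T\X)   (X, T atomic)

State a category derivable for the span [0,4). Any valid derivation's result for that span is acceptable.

(S/NP)/(N\NP)

[0,6] S   >
  [0,5] S/NP   >
    [0,4] (S/NP)/(N\NP)   >
      [0,1] "map" : ((S/NP)/(N\NP))/N
      [1,4] N   <
        [1,2] "gave" : N/PP
        [2,4] N\(N/PP)   >
          [2,3] "often" : (N\(N/PP))/NP
          [3,4] "idea" : NP
    [4,5] "clearly" : N\NP
  [5,6] "sent" : NP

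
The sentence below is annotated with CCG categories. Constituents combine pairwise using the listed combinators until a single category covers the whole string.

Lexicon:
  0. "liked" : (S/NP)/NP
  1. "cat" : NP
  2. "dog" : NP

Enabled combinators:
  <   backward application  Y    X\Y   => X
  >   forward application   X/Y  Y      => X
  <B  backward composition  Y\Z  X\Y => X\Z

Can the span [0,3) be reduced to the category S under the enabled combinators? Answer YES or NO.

[0,3] S   >
  [0,2] S/NP   >
    [0,1] "liked" : (S/NP)/NP
    [1,2] "cat" : NP
  [2,3] "dog" : NP

YES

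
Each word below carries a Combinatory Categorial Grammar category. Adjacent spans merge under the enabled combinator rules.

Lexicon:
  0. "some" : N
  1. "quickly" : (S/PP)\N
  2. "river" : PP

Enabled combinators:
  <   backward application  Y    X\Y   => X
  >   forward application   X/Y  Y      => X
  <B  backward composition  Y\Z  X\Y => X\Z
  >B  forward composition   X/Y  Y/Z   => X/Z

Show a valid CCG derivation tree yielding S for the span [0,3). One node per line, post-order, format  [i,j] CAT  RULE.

[0,3] S   >
  [0,2] S/PP   <
    [0,1] "some" : N
    [1,2] "quickly" : (S/PP)\N
  [2,3] "river" : PP

[0,1] N  lex  "some"
[1,2] (S/PP)\N  lex  "quickly"
[0,2] S/PP  <  k=1
[2,3] PP  lex  "river"
[0,3] S  >  k=2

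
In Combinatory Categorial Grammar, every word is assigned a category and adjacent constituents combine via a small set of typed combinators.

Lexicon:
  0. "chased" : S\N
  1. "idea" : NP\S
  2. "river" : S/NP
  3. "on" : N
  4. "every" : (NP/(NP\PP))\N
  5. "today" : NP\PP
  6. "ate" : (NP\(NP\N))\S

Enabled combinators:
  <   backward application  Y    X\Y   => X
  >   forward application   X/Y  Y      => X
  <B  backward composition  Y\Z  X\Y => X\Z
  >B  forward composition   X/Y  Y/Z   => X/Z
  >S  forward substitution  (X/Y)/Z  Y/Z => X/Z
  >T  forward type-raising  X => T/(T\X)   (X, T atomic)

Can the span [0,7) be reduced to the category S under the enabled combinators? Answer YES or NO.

S\N NP\S S/NP N (NP/(NP\PP))\N NP\PP (NP\(NP\N))\S
CKY chart[0,7] = {N/(N\NP), NP, NP/(NP\NP), PP/(PP\NP), S/(S\NP)}; S ∉ chart

NO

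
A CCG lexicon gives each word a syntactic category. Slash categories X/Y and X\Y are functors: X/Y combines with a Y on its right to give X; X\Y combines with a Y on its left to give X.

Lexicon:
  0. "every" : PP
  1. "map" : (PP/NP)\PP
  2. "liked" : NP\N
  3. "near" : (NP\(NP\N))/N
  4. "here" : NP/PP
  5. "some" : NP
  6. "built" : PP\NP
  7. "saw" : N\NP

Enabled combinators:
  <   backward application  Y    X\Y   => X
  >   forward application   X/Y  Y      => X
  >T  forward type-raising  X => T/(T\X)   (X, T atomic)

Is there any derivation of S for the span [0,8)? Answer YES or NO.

PP (PP/NP)\PP NP\N (NP\(NP\N))/N NP/PP NP PP\NP N\NP
CKY chart[0,8] = {N/(N\PP), NP/(NP\PP), PP, PP/(PP\PP), S/(S\PP)}; S ∉ chart

NO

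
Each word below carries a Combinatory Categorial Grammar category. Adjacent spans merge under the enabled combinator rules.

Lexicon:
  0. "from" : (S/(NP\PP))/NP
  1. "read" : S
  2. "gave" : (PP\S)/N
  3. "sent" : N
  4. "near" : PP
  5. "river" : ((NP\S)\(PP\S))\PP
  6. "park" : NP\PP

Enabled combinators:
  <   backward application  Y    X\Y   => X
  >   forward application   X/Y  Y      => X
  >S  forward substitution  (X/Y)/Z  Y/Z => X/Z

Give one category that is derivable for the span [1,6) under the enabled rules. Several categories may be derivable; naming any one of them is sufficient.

[0,7] S   >
  [0,6] S/(NP\PP)   >
    [0,1] "from" : (S/(NP\PP))/NP
    [1,6] NP   <
      [1,2] "read" : S
      [2,6] NP\S   <
        [2,4] PP\S   >
          [2,3] "gave" : (PP\S)/N
          [3,4] "sent" : N
        [4,6] (NP\S)\(PP\S)   <
          [4,5] "near" : PP
          [5,6] "river" : ((NP\S)\(PP\S))\PP
  [6,7] "park" : NP\PP

NP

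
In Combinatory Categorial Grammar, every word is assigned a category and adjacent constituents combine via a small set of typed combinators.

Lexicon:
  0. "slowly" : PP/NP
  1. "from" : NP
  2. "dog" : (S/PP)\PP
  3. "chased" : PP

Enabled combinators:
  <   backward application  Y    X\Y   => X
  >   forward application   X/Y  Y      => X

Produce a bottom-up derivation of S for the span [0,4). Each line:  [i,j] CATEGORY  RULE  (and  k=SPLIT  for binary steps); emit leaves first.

[0,4] S   >
  [0,3] S/PP   <
    [0,2] PP   >
      [0,1] "slowly" : PP/NP
      [1,2] "from" : NP
    [2,3] "dog" : (S/PP)\PP
  [3,4] "chased" : PP

[0,1] PP/NP  lex  "slowly"
[1,2] NP  lex  "from"
[0,2] PP  >  k=1
[2,3] (S/PP)\PP  lex  "dog"
[0,3] S/PP  <  k=2
[3,4] PP  lex  "chased"
[0,4] S  >  k=3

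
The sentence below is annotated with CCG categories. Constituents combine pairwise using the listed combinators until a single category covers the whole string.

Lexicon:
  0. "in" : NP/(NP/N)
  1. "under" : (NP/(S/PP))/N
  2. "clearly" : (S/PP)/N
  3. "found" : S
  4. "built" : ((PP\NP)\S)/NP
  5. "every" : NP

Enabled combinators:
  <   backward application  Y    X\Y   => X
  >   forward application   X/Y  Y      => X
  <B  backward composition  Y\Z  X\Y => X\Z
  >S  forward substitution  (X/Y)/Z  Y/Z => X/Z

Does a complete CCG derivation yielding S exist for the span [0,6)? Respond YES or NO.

NO

NP/(NP/N) (NP/(S/PP))/N (S/PP)/N S ((PP\NP)\S)/NP NP
CKY chart[0,6] = {PP}; S ∉ chart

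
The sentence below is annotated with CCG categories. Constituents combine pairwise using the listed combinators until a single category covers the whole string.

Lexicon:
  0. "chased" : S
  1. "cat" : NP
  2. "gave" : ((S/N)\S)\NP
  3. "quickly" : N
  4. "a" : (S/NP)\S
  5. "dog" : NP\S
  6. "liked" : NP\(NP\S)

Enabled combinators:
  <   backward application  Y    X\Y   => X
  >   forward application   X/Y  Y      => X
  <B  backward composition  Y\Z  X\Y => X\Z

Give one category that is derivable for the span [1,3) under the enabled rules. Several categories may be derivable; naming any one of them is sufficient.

[0,7] S   >
  [0,5] S/NP   <
    [0,4] S   >
      [0,3] S/N   <
        [0,1] "chased" : S
        [1,3] (S/N)\S   <
          [1,2] "cat" : NP
          [2,3] "gave" : ((S/N)\S)\NP
      [3,4] "quickly" : N
    [4,5] "a" : (S/NP)\S
  [5,7] NP   <
    [5,6] "dog" : NP\S
    [6,7] "liked" : NP\(NP\S)

(S/N)\S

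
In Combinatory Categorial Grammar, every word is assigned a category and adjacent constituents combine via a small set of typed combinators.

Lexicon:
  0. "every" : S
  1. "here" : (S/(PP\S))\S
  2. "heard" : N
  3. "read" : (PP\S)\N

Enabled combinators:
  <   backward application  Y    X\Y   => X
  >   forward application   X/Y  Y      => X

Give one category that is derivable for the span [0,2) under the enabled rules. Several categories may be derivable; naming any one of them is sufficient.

S/(PP\S)

[0,4] S   >
  [0,2] S/(PP\S)   <
    [0,1] "every" : S
    [1,2] "here" : (S/(PP\S))\S
  [2,4] PP\S   <
    [2,3] "heard" : N
    [3,4] "read" : (PP\S)\N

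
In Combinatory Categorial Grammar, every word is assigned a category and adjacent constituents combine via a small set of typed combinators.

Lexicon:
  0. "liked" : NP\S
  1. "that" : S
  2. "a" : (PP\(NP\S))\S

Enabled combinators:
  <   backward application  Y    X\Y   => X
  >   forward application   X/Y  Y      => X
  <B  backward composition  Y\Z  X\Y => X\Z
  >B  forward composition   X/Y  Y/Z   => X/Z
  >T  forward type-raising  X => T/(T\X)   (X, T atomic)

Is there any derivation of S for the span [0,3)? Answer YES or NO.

NO

NP\S S (PP\(NP\S))\S
CKY chart[0,3] = {N/(N\PP), NP/(NP\PP), PP, PP/(PP\PP), S/(S\PP)}; S ∉ chart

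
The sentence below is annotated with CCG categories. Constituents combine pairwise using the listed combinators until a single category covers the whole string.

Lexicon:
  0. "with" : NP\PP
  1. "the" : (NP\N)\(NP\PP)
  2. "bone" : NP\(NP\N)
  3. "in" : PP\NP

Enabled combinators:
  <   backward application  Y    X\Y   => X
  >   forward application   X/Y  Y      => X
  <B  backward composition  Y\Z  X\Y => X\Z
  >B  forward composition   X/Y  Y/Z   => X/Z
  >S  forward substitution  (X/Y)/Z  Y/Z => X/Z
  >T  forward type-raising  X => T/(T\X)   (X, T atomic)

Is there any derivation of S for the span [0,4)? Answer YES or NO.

NO

NP\PP (NP\N)\(NP\PP) NP\(NP\N) PP\NP
CKY chart[0,4] = {N/(N\PP), NP/(NP\PP), PP, PP/(PP\PP), S/(S\PP)}; S ∉ chart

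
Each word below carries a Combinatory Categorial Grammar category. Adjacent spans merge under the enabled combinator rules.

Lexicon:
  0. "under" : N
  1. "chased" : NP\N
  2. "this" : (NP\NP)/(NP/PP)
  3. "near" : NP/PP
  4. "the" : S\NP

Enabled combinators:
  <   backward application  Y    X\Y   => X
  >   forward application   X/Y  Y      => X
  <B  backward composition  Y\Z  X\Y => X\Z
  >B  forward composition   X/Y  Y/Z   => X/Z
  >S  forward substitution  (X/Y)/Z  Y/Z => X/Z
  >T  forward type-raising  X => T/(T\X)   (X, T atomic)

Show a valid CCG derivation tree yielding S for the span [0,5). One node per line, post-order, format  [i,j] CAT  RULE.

[0,5] S   <
  [0,2] NP   >
    [0,1] NP/(NP\N)   >T
      [0,1] "under" : N
    [1,2] "chased" : NP\N
  [2,5] S\NP   <B
    [2,4] NP\NP   >
      [2,3] "this" : (NP\NP)/(NP/PP)
      [3,4] "near" : NP/PP
    [4,5] "the" : S\NP

[0,1] N  lex  "under"
[0,1] NP/(NP\N)  >T
[1,2] NP\N  lex  "chased"
[0,2] NP  >  k=1
[2,3] (NP\NP)/(NP/PP)  lex  "this"
[3,4] NP/PP  lex  "near"
[2,4] NP\NP  >  k=3
[4,5] S\NP  lex  "the"
[2,5] S\NP  <B  k=4
[0,5] S  <  k=2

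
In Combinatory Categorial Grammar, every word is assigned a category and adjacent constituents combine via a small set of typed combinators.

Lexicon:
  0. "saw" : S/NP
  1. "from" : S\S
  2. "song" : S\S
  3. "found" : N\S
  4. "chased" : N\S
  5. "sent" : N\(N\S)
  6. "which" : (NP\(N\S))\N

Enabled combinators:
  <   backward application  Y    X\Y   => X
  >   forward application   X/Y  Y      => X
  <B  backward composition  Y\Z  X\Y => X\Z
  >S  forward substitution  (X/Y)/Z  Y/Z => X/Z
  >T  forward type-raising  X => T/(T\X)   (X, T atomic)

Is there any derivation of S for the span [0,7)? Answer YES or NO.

[0,7] S   >
  [0,1] "saw" : S/NP
  [1,7] NP   <
    [1,4] N\S   <B
      [1,2] "from" : S\S
      [2,4] N\S   <B
        [2,3] "song" : S\S
        [3,4] "found" : N\S
    [4,7] NP\(N\S)   <
      [4,6] N   <
        [4,5] "chased" : N\S
        [5,6] "sent" : N\(N\S)
      [6,7] "which" : (NP\(N\S))\N

YES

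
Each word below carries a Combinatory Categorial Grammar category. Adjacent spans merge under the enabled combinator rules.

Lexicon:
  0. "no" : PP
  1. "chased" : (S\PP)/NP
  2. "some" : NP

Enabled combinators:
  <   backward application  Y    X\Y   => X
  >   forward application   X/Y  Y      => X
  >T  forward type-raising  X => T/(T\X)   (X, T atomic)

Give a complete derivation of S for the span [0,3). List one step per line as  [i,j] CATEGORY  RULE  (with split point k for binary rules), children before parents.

[0,1] PP  lex  "no"
[1,2] (S\PP)/NP  lex  "chased"
[2,3] NP  lex  "some"
[1,3] S\PP  >  k=2
[0,3] S  <  k=1

[0,3] S   <
  [0,1] "no" : PP
  [1,3] S\PP   >
    [1,2] "chased" : (S\PP)/NP
    [2,3] "some" : NP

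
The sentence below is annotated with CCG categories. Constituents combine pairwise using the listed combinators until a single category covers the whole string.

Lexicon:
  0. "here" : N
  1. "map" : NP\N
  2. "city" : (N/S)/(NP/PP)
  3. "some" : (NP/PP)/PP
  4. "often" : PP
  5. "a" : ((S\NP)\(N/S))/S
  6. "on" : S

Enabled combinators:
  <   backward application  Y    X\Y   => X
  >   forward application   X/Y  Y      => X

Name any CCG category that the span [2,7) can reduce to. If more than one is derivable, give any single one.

[0,7] S   <
  [0,2] NP   <
    [0,1] "here" : N
    [1,2] "map" : NP\N
  [2,7] S\NP   <
    [2,5] N/S   >
      [2,3] "city" : (N/S)/(NP/PP)
      [3,5] NP/PP   >
        [3,4] "some" : (NP/PP)/PP
        [4,5] "often" : PP
    [5,7] (S\NP)\(N/S)   >
      [5,6] "a" : ((S\NP)\(N/S))/S
      [6,7] "on" : S

S\NP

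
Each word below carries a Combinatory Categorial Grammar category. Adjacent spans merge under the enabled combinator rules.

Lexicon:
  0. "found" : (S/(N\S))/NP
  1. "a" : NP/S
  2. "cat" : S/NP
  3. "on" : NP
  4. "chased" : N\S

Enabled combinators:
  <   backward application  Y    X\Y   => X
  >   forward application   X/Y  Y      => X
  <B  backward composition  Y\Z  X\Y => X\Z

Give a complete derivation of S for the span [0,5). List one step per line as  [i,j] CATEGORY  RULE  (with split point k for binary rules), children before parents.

[0,1] (S/(N\S))/NP  lex  "found"
[1,2] NP/S  lex  "a"
[2,3] S/NP  lex  "cat"
[3,4] NP  lex  "on"
[2,4] S  >  k=3
[1,4] NP  >  k=2
[0,4] S/(N\S)  >  k=1
[4,5] N\S  lex  "chased"
[0,5] S  >  k=4

[0,5] S   >
  [0,4] S/(N\S)   >
    [0,1] "found" : (S/(N\S))/NP
    [1,4] NP   >
      [1,2] "a" : NP/S
      [2,4] S   >
        [2,3] "cat" : S/NP
        [3,4] "on" : NP
  [4,5] "chased" : N\S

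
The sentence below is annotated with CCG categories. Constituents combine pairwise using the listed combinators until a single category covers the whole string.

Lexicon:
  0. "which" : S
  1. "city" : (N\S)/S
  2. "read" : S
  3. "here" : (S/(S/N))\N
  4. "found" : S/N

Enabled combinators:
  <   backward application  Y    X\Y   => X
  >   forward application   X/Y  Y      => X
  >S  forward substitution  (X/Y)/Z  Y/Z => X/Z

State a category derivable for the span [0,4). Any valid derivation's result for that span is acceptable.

S/(S/N)

[0,5] S   >
  [0,4] S/(S/N)   <
    [0,3] N   <
      [0,1] "which" : S
      [1,3] N\S   >
        [1,2] "city" : (N\S)/S
        [2,3] "read" : S
    [3,4] "here" : (S/(S/N))\N
  [4,5] "found" : S/N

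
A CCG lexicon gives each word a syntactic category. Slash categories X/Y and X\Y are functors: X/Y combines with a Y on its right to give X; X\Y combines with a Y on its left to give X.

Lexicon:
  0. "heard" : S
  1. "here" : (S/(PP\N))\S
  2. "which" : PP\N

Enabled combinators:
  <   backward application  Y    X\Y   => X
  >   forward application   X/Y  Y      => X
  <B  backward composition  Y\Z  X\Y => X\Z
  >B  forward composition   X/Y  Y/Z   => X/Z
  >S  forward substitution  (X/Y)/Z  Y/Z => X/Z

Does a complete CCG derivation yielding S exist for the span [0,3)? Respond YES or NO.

[0,3] S   >
  [0,2] S/(PP\N)   <
    [0,1] "heard" : S
    [1,2] "here" : (S/(PP\N))\S
  [2,3] "which" : PP\N

YES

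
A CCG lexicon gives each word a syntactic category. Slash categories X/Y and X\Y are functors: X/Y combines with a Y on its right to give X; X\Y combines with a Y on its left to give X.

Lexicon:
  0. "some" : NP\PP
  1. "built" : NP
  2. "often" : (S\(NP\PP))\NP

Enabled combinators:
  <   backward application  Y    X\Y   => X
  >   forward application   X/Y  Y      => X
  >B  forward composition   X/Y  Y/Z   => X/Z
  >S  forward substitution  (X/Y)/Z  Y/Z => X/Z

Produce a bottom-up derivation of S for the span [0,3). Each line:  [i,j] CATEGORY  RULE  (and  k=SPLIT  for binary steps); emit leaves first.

[0,3] S   <
  [0,1] "some" : NP\PP
  [1,3] S\(NP\PP)   <
    [1,2] "built" : NP
    [2,3] "often" : (S\(NP\PP))\NP

[0,1] NP\PP  lex  "some"
[1,2] NP  lex  "built"
[2,3] (S\(NP\PP))\NP  lex  "often"
[1,3] S\(NP\PP)  <  k=2
[0,3] S  <  k=1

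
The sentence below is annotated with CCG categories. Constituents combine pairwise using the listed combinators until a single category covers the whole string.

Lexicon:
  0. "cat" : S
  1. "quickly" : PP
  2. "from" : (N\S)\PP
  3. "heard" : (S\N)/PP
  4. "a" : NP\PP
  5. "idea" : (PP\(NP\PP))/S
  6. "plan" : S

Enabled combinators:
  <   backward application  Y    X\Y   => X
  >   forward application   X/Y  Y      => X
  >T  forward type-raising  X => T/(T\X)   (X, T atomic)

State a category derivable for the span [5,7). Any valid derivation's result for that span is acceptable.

[0,7] S   <
  [0,3] N   >
    [0,1] N/(N\S)   >T
      [0,1] "cat" : S
    [1,3] N\S   <
      [1,2] "quickly" : PP
      [2,3] "from" : (N\S)\PP
  [3,7] S\N   >
    [3,4] "heard" : (S\N)/PP
    [4,7] PP   <
      [4,5] "a" : NP\PP
      [5,7] PP\(NP\PP)   >
        [5,6] "idea" : (PP\(NP\PP))/S
        [6,7] "plan" : S

PP\(NP\PP)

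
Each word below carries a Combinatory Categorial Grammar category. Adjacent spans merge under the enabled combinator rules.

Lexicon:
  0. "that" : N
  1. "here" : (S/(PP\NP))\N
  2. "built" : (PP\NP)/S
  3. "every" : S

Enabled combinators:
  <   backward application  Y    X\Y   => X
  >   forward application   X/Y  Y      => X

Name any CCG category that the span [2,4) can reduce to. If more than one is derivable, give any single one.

[0,4] S   >
  [0,2] S/(PP\NP)   <
    [0,1] "that" : N
    [1,2] "here" : (S/(PP\NP))\N
  [2,4] PP\NP   >
    [2,3] "built" : (PP\NP)/S
    [3,4] "every" : S

PP\NP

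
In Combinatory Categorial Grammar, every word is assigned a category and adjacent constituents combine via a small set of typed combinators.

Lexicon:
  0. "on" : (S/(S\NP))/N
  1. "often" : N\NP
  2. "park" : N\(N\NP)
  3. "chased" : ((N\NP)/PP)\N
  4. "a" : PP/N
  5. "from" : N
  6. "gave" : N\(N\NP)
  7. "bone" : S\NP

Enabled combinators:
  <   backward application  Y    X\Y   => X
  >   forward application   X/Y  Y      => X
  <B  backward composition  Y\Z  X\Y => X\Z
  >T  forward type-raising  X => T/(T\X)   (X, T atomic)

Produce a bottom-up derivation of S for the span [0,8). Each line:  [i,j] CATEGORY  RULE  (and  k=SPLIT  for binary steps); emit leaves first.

[0,1] (S/(S\NP))/N  lex  "on"
[1,2] N\NP  lex  "often"
[2,3] N\(N\NP)  lex  "park"
[1,3] N  <  k=2
[3,4] ((N\NP)/PP)\N  lex  "chased"
[1,4] (N\NP)/PP  <  k=3
[4,5] PP/N  lex  "a"
[5,6] N  lex  "from"
[4,6] PP  >  k=5
[1,6] N\NP  >  k=4
[6,7] N\(N\NP)  lex  "gave"
[1,7] N  <  k=6
[0,7] S/(S\NP)  >  k=1
[7,8] S\NP  lex  "bone"
[0,8] S  >  k=7

[0,8] S   >
  [0,7] S/(S\NP)   >
    [0,1] "on" : (S/(S\NP))/N
    [1,7] N   <
      [1,6] N\NP   >
        [1,4] (N\NP)/PP   <
          [1,3] N   <
            [1,2] "often" : N\NP
            [2,3] "park" : N\(N\NP)
          [3,4] "chased" : ((N\NP)/PP)\N
        [4,6] PP   >
          [4,5] "a" : PP/N
          [5,6] "from" : N
      [6,7] "gave" : N\(N\NP)
  [7,8] "bone" : S\NP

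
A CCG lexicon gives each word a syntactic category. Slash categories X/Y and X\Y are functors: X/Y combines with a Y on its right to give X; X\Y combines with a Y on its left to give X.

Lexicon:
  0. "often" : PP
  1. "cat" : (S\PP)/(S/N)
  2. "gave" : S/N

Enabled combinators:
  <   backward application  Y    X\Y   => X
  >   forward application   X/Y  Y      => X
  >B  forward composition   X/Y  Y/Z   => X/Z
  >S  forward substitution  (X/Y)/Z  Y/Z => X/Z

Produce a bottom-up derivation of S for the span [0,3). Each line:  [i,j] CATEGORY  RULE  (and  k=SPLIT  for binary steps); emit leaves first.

[0,1] PP  lex  "often"
[1,2] (S\PP)/(S/N)  lex  "cat"
[2,3] S/N  lex  "gave"
[1,3] S\PP  >  k=2
[0,3] S  <  k=1

[0,3] S   <
  [0,1] "often" : PP
  [1,3] S\PP   >
    [1,2] "cat" : (S\PP)/(S/N)
    [2,3] "gave" : S/N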